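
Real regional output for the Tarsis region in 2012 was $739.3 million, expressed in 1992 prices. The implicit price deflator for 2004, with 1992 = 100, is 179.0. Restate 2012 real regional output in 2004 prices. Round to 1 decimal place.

Real regional output in 2004 prices = Real regional output in 1992 prices × (P_2004/P_1992) = 739.3 × 1.790 = 1323.35.

$1,323.3 million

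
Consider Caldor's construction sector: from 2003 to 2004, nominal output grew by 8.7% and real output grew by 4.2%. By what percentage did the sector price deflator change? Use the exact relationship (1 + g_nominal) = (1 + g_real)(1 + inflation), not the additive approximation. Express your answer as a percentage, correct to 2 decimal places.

(1 + g_nom) = (1 + g_real)(1 + π), so π = 1.0870 / 1.0420 − 1 = 0.04319.

4.32%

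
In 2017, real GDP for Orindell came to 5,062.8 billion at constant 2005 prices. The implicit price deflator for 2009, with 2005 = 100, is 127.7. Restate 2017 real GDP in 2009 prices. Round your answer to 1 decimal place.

Real GDP in 2009 prices = Real GDP in 2005 prices × (P_2009/P_2005) = 5062.8 × 1.277 = 6465.20.

6,465.2 billion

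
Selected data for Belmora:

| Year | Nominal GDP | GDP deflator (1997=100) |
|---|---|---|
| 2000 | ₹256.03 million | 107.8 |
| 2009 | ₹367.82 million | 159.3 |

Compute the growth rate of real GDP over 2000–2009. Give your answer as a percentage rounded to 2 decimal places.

-2.78%

Real GDP 2000 = 256.03 / 1.078 = 237.50.
Real GDP 2009 = 367.82 / 1.593 = 230.90.
Real growth = 230.90 / 237.50 − 1 = -0.0278.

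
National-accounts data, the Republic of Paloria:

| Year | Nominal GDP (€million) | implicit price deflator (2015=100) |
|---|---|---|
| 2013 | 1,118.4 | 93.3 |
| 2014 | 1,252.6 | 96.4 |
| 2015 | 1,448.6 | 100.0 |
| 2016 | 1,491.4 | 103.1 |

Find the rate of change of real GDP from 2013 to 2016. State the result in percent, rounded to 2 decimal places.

Real GDP 2013 = 1118.4/0.933 = 1198.71.
Real GDP 2016 = 1491.4/1.031 = 1446.56.
Change = 1446.56/1198.71 − 1 = 0.2068.

20.68%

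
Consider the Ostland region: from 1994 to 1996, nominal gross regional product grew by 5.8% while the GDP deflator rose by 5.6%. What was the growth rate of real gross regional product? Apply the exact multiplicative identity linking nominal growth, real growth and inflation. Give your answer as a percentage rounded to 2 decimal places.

(1 + g_nom) = (1 + g_real)(1 + π), so g_real = 1.0580 / 1.0560 − 1 = 0.00189.

0.19%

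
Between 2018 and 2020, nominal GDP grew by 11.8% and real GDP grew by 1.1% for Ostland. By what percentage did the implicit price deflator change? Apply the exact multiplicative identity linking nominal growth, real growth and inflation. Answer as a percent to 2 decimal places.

(1 + g_nom) = (1 + g_real)(1 + π), so π = 1.1180 / 1.0110 − 1 = 0.10584.

10.58%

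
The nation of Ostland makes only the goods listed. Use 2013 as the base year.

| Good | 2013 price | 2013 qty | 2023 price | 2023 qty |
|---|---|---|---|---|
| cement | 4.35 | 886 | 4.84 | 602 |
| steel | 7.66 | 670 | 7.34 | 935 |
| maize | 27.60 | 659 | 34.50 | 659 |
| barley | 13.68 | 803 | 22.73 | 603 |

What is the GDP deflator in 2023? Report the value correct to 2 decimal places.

127.61

Nominal GDP 2023 = 4.84·602 + 7.34·935 + 34.50·659 + 22.73·603 = 46218.27.
Real GDP 2023 (at 2013 prices) = 4.35·602 + 7.66·935 + 27.60·659 + 13.68·603 = 36218.24.
Deflator = Nominal/Real × 100 = 46218.27/36218.24 × 100 = 127.610.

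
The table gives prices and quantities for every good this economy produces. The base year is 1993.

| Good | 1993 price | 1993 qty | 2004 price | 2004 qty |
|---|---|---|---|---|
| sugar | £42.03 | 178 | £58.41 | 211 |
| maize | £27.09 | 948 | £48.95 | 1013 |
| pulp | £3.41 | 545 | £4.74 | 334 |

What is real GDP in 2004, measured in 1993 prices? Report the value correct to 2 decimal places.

£37449.44

Real GDP 2004 = Σ (p_1993 × q_2004) = 42.03·211 + 27.09·1013 + 3.41·334 = 37449.44.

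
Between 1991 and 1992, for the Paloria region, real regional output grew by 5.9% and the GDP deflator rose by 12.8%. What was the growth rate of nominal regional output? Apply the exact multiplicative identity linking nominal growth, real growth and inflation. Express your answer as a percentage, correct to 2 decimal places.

19.46%

(1 + g_nom) = (1 + g_real)(1 + π) = 1.0590 × 1.1280 = 1.19455.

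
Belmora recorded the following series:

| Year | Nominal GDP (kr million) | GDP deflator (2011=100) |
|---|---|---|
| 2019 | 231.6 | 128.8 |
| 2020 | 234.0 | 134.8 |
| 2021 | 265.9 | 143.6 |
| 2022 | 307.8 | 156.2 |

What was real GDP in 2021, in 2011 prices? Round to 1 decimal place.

kr 185.2 million

Real GDP 2021 = 265.9 / 1.436 = 185.17.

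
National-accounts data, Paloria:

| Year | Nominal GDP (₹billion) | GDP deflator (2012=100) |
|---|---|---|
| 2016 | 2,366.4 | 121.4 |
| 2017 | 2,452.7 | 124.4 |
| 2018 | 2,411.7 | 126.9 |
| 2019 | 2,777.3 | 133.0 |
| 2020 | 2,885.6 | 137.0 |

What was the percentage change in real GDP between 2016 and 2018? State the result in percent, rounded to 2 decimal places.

Real GDP 2016 = 2366.4/1.214 = 1949.26.
Real GDP 2018 = 2411.7/1.269 = 1900.47.
Change = 1900.47/1949.26 − 1 = -0.0250.

-2.50%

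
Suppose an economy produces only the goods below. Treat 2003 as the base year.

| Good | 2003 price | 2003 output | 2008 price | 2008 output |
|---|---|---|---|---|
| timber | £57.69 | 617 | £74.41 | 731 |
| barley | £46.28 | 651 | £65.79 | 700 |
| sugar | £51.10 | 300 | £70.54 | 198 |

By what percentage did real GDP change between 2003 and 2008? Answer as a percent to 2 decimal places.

Real GDP 2003 = Nominal GDP 2003 = 57.69·617 + 46.28·651 + 51.10·300 = 81053.01.
Real GDP 2008 (at 2003 prices) = 57.69·731 + 46.28·700 + 51.10·198 = 84685.19.
Real growth = 84685.19/81053.01 − 1 = 0.0448.

4.48%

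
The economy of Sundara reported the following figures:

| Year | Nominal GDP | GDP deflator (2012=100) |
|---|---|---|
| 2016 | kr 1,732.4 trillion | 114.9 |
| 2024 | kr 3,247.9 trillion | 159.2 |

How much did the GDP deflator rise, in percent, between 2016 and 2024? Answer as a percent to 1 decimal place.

Price-level change = 159.2 / 114.9 − 1 = 0.3856.

38.6%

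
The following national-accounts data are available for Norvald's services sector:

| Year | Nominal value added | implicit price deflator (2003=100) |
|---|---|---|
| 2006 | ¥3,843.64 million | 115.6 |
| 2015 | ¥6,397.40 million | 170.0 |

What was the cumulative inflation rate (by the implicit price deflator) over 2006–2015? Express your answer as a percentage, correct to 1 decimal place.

47.1%

Price-level change = 170.0 / 115.6 − 1 = 0.4706.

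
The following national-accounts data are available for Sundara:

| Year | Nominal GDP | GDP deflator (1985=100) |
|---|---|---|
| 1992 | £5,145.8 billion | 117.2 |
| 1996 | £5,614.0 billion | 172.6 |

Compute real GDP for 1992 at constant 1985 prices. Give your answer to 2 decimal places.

£4,390.61 billion

Real GDP = Nominal / (GDP deflator/100) = 5145.8 / 1.172 = 4390.61.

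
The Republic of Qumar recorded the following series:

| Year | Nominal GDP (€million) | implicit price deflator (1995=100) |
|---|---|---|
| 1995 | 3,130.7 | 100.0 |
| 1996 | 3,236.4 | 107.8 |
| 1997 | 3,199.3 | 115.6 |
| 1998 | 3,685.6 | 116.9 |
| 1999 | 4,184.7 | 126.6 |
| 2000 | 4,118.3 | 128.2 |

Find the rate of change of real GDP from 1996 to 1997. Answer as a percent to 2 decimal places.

Real GDP 1996 = 3236.4/1.078 = 3002.23.
Real GDP 1997 = 3199.3/1.156 = 2767.56.
Change = 2767.56/3002.23 − 1 = -0.0782.

-7.82%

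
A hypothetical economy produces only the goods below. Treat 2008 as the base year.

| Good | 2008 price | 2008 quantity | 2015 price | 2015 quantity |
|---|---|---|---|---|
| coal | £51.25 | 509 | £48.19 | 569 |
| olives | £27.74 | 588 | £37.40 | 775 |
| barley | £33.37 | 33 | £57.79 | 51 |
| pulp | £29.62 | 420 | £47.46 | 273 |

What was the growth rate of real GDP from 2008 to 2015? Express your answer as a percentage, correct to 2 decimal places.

8.06%

Real GDP 2008 = Nominal GDP 2008 = 51.25·509 + 27.74·588 + 33.37·33 + 29.62·420 = 55938.98.
Real GDP 2015 (at 2008 prices) = 51.25·569 + 27.74·775 + 33.37·51 + 29.62·273 = 60447.88.
Real growth = 60447.88/55938.98 − 1 = 0.0806.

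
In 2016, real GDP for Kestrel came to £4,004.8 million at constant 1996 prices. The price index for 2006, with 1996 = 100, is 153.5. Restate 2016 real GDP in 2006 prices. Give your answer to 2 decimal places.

£6,147.37 million

Real GDP in 2006 prices = Real GDP in 1996 prices × (P_2006/P_1996) = 4004.8 × 1.535 = 6147.37.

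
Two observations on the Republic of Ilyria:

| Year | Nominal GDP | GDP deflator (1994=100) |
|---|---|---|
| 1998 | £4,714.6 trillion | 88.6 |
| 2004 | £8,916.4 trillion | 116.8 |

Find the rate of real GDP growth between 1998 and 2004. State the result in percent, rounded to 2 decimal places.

43.46%

Real GDP 1998 = 4714.6 / 0.886 = 5321.22.
Real GDP 2004 = 8916.4 / 1.168 = 7633.90.
Real growth = 7633.90 / 5321.22 − 1 = 0.4346.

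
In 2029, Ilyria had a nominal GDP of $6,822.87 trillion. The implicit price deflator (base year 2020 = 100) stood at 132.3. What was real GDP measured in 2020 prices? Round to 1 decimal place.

$5,157.1 trillion

Real GDP = Nominal / (implicit price deflator/100) = 6822.87 / 1.323 = 5157.12.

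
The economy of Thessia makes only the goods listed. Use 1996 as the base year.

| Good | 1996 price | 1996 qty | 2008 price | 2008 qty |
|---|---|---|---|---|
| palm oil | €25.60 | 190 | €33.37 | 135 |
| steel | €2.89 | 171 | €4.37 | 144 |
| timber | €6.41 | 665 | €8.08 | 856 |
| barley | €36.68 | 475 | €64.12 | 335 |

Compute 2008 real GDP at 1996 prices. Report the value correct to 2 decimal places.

Real GDP 2008 = Σ (p_1996 × q_2008) = 25.60·135 + 2.89·144 + 6.41·856 + 36.68·335 = 21646.92.

€21646.92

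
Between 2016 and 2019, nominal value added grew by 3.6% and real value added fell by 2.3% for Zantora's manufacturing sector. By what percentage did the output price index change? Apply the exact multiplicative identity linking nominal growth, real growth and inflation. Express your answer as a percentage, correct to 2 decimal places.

6.04%

(1 + g_nom) = (1 + g_real)(1 + π), so π = 1.0360 / 0.9770 − 1 = 0.06039.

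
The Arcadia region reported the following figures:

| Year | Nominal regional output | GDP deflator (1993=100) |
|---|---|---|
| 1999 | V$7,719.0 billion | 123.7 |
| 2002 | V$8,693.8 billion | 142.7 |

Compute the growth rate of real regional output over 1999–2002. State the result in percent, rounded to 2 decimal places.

Real regional output 1999 = 7719.0 / 1.237 = 6240.10.
Real regional output 2002 = 8693.8 / 1.427 = 6092.36.
Real growth = 6092.36 / 6240.10 − 1 = -0.0237.

-2.37%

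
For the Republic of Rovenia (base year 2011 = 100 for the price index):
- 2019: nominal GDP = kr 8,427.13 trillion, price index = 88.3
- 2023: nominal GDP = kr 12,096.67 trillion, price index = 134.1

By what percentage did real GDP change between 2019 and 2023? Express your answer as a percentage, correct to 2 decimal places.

Deflate each year: 2019 → 8427.13/0.883 = 9543.75; 2023 → 12096.67/1.341 = 9020.63.
So real GDP changed by 9020.63/9543.75 − 1 = -0.0548, i.e. -5.48%.

-5.48%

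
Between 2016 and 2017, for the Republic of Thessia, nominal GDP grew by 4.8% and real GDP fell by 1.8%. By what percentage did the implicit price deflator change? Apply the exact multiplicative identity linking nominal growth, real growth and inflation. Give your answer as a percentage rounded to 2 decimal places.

(1 + g_nom) = (1 + g_real)(1 + π), so π = 1.0480 / 0.9820 − 1 = 0.06721.

6.72%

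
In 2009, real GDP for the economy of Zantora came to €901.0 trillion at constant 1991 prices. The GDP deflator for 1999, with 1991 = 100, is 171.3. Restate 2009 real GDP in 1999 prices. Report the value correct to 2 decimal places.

Real GDP in 1999 prices = Real GDP in 1991 prices × (P_1999/P_1991) = 901.0 × 1.713 = 1543.41.

€1,543.41 trillion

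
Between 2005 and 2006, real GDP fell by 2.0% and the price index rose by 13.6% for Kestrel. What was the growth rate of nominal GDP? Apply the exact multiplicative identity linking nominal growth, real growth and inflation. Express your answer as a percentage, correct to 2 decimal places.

11.33%

(1 + g_nom) = (1 + g_real)(1 + π) = 0.9800 × 1.1360 = 1.11328.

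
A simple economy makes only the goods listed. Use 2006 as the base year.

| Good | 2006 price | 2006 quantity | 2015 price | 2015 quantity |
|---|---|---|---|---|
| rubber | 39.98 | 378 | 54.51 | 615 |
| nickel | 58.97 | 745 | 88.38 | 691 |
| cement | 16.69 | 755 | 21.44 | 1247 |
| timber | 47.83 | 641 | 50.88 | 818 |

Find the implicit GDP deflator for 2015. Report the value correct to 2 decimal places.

Nominal GDP 2015 = 54.51·615 + 88.38·691 + 21.44·1247 + 50.88·818 = 162949.75.
Real GDP 2015 (at 2006 prices) = 39.98·615 + 58.97·691 + 16.69·1247 + 47.83·818 = 125273.34.
Deflator = Nominal/Real × 100 = 162949.75/125273.34 × 100 = 130.075.

130.08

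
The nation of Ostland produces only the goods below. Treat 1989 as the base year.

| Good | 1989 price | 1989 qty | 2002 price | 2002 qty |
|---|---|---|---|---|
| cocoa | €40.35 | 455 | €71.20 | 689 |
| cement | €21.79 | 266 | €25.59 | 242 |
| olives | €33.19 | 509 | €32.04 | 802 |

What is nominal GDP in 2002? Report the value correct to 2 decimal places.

€80945.66

Nominal GDP 2002 = Σ (p_2002 × q_2002) = 71.20·689 + 25.59·242 + 32.04·802 = 80945.66.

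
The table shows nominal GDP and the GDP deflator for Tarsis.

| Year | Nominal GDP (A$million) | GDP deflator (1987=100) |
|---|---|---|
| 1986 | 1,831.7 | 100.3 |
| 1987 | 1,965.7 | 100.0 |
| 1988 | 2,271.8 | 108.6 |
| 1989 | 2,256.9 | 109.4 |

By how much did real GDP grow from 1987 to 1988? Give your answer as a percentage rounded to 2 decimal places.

6.42%

Real GDP 1987 = 1965.7/1.000 = 1965.70.
Real GDP 1988 = 2271.8/1.086 = 2091.90.
Change = 2091.90/1965.70 − 1 = 0.0642.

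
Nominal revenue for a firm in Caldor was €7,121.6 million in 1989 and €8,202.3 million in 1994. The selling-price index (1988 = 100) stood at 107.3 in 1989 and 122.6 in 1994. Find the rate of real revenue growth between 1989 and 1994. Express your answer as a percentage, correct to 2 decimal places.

0.80%

Real revenue 1989 = 7121.6 / 1.073 = 6637.09.
Real revenue 1994 = 8202.3 / 1.226 = 6690.29.
Real growth = 6690.29 / 6637.09 − 1 = 0.0080.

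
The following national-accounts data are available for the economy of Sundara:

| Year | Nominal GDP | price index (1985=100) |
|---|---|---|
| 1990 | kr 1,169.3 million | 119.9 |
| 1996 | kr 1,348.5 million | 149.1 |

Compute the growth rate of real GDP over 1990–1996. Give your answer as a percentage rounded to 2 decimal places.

Real GDP 1990 = 1169.3 / 1.199 = 975.23.
Real GDP 1996 = 1348.5 / 1.491 = 904.43.
Real growth = 904.43 / 975.23 − 1 = -0.0726.

-7.26%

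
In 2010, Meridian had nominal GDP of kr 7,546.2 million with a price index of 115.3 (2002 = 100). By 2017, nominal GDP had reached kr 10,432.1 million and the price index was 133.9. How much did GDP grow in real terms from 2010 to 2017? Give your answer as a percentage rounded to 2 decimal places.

Deflate each year: 2010 → 7546.2/1.153 = 6544.84; 2017 → 10432.1/1.339 = 7790.96.
So real GDP changed by 7790.96/6544.84 − 1 = 0.1904, i.e. 19.04%.

19.04%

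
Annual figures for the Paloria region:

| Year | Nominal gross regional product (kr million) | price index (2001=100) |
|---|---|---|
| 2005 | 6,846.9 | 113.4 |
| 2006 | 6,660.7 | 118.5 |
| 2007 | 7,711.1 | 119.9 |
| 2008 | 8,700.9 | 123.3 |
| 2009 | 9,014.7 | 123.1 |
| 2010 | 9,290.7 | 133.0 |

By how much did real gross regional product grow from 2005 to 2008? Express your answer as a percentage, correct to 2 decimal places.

Real gross regional product 2005 = 6846.9/1.134 = 6037.83.
Real gross regional product 2008 = 8700.9/1.233 = 7056.69.
Change = 7056.69/6037.83 − 1 = 0.1687.

16.87%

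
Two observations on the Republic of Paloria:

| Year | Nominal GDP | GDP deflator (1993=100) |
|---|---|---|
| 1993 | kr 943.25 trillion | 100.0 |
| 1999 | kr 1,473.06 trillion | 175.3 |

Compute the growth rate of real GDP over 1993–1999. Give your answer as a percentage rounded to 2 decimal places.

Deflate each year: 1993 → 943.25/1.000 = 943.25; 1999 → 1473.06/1.753 = 840.31.
So real GDP changed by 840.31/943.25 − 1 = -0.1091, i.e. -10.91%.

-10.91%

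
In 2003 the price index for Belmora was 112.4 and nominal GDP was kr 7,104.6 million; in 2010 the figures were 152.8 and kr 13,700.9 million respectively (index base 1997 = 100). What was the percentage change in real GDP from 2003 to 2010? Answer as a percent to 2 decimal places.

Real GDP 2003 = 7104.6 / 1.124 = 6320.82.
Real GDP 2010 = 13700.9 / 1.528 = 8966.56.
Real growth = 8966.56 / 6320.82 − 1 = 0.4186.

41.86%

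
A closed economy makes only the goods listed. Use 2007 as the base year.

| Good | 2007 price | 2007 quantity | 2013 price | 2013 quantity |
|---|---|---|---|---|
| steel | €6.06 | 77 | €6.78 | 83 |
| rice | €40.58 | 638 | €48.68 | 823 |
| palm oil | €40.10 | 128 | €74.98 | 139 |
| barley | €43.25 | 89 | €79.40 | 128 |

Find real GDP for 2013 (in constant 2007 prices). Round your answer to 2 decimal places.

€45010.22

Real GDP 2013 = Σ (p_2007 × q_2013) = 6.06·83 + 40.58·823 + 40.10·139 + 43.25·128 = 45010.22.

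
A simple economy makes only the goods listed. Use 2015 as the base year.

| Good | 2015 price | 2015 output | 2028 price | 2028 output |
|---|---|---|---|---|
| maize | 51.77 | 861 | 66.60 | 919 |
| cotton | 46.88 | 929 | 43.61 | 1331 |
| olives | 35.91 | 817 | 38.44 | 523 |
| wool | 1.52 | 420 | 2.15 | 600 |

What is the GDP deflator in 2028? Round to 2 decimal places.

Nominal GDP 2028 = 66.60·919 + 43.61·1331 + 38.44·523 + 2.15·600 = 140644.43.
Real GDP 2028 (at 2015 prices) = 51.77·919 + 46.88·1331 + 35.91·523 + 1.52·600 = 129666.84.
Deflator = Nominal/Real × 100 = 140644.43/129666.84 × 100 = 108.466.

108.47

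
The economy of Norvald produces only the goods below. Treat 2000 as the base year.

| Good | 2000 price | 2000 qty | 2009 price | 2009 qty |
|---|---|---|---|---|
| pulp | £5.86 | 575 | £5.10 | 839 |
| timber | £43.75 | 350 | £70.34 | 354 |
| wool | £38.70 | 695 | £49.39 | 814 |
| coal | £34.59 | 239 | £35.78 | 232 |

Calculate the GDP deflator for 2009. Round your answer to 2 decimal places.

Nominal GDP 2009 = 5.10·839 + 70.34·354 + 49.39·814 + 35.78·232 = 77683.68.
Real GDP 2009 (at 2000 prices) = 5.86·839 + 43.75·354 + 38.70·814 + 34.59·232 = 59930.72.
Deflator = Nominal/Real × 100 = 77683.68/59930.72 × 100 = 129.622.

129.62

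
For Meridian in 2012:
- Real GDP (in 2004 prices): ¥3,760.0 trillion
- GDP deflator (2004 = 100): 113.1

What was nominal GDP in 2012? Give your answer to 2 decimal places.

Nominal GDP = Real × (GDP deflator/100) = 3760.0 × 1.131 = 4252.56.

¥4,252.56 trillion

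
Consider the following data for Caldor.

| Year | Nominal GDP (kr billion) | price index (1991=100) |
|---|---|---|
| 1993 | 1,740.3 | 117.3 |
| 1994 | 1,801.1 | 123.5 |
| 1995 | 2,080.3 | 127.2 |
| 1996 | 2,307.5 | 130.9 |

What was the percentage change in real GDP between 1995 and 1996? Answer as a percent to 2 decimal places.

7.79%

Real GDP 1995 = 2080.3/1.272 = 1635.46.
Real GDP 1996 = 2307.5/1.309 = 1762.80.
Change = 1762.80/1635.46 − 1 = 0.0779.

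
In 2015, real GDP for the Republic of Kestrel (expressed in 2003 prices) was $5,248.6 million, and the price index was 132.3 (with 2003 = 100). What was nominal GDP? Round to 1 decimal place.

Nominal GDP = Real × (price index/100) = 5248.6 × 1.323 = 6943.90.

$6,943.9 million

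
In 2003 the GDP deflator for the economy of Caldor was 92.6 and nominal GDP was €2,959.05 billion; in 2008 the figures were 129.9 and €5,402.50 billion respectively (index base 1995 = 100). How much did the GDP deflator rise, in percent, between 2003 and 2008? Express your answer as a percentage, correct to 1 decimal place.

40.3%

Price-level change = 129.9 / 92.6 − 1 = 0.4028.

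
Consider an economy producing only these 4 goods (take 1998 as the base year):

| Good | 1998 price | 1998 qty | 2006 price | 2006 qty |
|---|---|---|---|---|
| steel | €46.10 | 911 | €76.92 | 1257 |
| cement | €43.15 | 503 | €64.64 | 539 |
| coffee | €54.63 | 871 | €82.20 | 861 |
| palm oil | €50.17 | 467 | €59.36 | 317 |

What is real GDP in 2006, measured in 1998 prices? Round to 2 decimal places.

€144145.87

Real GDP 2006 = Σ (p_1998 × q_2006) = 46.10·1257 + 43.15·539 + 54.63·861 + 50.17·317 = 144145.87.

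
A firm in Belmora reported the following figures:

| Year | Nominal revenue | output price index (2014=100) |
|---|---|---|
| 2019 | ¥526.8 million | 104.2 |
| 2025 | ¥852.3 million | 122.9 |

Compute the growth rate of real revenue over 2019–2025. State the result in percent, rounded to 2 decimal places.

37.17%

Real revenue 2019 = 526.8 / 1.042 = 505.57.
Real revenue 2025 = 852.3 / 1.229 = 693.49.
Real growth = 693.49 / 505.57 − 1 = 0.3717.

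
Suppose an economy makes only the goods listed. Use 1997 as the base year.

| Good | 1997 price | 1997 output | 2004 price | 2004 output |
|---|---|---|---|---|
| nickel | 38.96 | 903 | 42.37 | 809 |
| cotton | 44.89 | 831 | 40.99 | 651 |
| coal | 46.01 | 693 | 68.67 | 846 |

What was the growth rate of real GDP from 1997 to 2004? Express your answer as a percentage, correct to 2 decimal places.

Real GDP 1997 = Nominal GDP 1997 = 38.96·903 + 44.89·831 + 46.01·693 = 104369.40.
Real GDP 2004 (at 1997 prices) = 38.96·809 + 44.89·651 + 46.01·846 = 99666.49.
Real growth = 99666.49/104369.40 − 1 = -0.0451.

-4.51%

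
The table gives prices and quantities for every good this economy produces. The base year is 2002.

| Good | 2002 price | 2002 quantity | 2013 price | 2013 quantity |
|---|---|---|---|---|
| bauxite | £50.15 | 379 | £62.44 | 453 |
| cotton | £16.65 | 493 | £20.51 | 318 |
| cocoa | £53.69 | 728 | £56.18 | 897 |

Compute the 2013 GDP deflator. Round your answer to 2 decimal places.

Nominal GDP 2013 = 62.44·453 + 20.51·318 + 56.18·897 = 85200.96.
Real GDP 2013 (at 2002 prices) = 50.15·453 + 16.65·318 + 53.69·897 = 76172.58.
Deflator = Nominal/Real × 100 = 85200.96/76172.58 × 100 = 111.853.

111.85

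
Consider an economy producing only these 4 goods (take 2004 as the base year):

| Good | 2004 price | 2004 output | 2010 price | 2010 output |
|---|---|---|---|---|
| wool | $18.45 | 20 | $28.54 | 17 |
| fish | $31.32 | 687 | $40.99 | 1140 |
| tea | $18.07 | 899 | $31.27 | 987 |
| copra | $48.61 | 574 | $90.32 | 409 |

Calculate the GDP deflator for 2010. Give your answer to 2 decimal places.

155.99

Nominal GDP 2010 = 28.54·17 + 40.99·1140 + 31.27·987 + 90.32·409 = 115018.15.
Real GDP 2010 (at 2004 prices) = 18.45·17 + 31.32·1140 + 18.07·987 + 48.61·409 = 73735.03.
Deflator = Nominal/Real × 100 = 115018.15/73735.03 × 100 = 155.988.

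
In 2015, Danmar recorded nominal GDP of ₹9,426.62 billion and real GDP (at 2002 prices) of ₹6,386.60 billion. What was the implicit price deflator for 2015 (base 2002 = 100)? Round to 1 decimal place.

implicit price deflator = (Nominal / Real) × 100 = 9426.62 / 6386.60 × 100 = 147.60.

147.6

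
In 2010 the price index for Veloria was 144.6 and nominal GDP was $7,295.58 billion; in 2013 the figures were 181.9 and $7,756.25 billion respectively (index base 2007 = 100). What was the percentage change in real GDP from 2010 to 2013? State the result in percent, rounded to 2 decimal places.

Real GDP 2010 = 7295.58 / 1.446 = 5045.35.
Real GDP 2013 = 7756.25 / 1.819 = 4264.02.
Real growth = 4264.02 / 5045.35 − 1 = -0.1549.

-15.49%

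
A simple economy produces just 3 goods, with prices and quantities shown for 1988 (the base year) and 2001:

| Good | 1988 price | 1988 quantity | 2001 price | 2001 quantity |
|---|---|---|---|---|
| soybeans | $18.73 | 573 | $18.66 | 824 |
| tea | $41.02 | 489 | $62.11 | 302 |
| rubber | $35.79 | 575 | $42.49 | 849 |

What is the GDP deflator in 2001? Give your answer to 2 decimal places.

Nominal GDP 2001 = 18.66·824 + 62.11·302 + 42.49·849 = 70207.07.
Real GDP 2001 (at 1988 prices) = 18.73·824 + 41.02·302 + 35.79·849 = 58207.27.
Deflator = Nominal/Real × 100 = 70207.07/58207.27 × 100 = 120.616.

120.62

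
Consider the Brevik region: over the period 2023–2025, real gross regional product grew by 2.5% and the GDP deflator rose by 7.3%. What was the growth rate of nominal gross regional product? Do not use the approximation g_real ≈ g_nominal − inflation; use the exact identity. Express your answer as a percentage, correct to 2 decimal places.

9.98%

(1 + g_nom) = (1 + g_real)(1 + π) = 1.0250 × 1.0730 = 1.09983.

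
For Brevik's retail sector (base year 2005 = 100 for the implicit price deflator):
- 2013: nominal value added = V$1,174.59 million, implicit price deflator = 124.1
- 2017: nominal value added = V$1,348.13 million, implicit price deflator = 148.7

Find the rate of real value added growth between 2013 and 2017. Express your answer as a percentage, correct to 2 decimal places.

-4.21%

Deflate each year: 2013 → 1174.59/1.241 = 946.49; 2017 → 1348.13/1.487 = 906.61.
So real value added changed by 906.61/946.49 − 1 = -0.0421, i.e. -4.21%.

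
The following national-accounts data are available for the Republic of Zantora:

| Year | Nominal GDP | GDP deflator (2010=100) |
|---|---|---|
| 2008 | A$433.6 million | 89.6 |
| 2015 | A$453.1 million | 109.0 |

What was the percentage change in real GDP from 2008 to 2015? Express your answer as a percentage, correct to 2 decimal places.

Deflate each year: 2008 → 433.6/0.896 = 483.93; 2015 → 453.1/1.090 = 415.69.
So real GDP changed by 415.69/483.93 − 1 = -0.1410, i.e. -14.10%.

-14.10%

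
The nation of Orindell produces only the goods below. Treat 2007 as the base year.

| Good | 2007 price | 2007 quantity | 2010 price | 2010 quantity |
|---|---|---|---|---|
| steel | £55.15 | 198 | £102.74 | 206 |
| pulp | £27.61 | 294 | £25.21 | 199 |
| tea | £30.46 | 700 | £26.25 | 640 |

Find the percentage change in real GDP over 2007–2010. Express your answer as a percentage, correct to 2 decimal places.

Real GDP 2007 = Nominal GDP 2007 = 55.15·198 + 27.61·294 + 30.46·700 = 40359.04.
Real GDP 2010 (at 2007 prices) = 55.15·206 + 27.61·199 + 30.46·640 = 36349.69.
Real growth = 36349.69/40359.04 − 1 = -0.0993.

-9.93%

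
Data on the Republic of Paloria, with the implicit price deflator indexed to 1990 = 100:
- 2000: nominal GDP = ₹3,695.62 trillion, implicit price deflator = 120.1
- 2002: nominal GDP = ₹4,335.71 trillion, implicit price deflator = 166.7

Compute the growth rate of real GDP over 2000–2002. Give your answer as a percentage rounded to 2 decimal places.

-15.48%

Deflate each year: 2000 → 3695.62/1.201 = 3077.12; 2002 → 4335.71/1.667 = 2600.91.
So real GDP changed by 2600.91/3077.12 − 1 = -0.1548, i.e. -15.48%.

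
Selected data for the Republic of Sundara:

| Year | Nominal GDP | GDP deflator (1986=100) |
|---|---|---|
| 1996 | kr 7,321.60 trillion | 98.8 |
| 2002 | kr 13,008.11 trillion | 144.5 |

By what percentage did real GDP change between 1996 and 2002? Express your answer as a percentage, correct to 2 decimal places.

Real GDP 1996 = 7321.60 / 0.988 = 7410.53.
Real GDP 2002 = 13008.11 / 1.445 = 9002.15.
Real growth = 9002.15 / 7410.53 − 1 = 0.2148.

21.48%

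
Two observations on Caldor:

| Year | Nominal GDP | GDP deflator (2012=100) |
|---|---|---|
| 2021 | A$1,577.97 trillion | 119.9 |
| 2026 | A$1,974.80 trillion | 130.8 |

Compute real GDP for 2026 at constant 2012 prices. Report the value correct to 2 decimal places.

Real GDP = Nominal / (GDP deflator/100) = 1974.80 / 1.308 = 1509.79.

A$1,509.79 trillion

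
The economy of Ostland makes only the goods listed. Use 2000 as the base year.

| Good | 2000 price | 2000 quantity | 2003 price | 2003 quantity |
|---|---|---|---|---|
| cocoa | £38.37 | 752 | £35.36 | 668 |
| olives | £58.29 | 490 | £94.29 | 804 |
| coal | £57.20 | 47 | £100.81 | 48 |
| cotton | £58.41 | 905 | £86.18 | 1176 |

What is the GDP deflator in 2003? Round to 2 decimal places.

Nominal GDP 2003 = 35.36·668 + 94.29·804 + 100.81·48 + 86.18·1176 = 205616.20.
Real GDP 2003 (at 2000 prices) = 38.37·668 + 58.29·804 + 57.20·48 + 58.41·1176 = 143932.08.
Deflator = Nominal/Real × 100 = 205616.20/143932.08 × 100 = 142.856.

142.86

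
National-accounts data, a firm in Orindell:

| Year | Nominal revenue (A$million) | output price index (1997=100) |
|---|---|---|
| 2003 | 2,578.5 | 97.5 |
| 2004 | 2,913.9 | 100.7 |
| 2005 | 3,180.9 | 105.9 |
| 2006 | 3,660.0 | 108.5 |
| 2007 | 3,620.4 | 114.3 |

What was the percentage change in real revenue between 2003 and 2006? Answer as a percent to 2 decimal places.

Real revenue 2003 = 2578.5/0.975 = 2644.62.
Real revenue 2006 = 3660.0/1.085 = 3373.27.
Change = 3373.27/2644.62 − 1 = 0.2755.

27.55%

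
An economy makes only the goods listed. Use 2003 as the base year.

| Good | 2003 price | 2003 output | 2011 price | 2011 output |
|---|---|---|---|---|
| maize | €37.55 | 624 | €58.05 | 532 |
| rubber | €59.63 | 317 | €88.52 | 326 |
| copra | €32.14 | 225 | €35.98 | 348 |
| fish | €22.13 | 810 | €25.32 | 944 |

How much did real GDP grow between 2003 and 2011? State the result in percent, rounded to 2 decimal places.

Real GDP 2003 = Nominal GDP 2003 = 37.55·624 + 59.63·317 + 32.14·225 + 22.13·810 = 67490.71.
Real GDP 2011 (at 2003 prices) = 37.55·532 + 59.63·326 + 32.14·348 + 22.13·944 = 71491.42.
Real growth = 71491.42/67490.71 − 1 = 0.0593.

5.93%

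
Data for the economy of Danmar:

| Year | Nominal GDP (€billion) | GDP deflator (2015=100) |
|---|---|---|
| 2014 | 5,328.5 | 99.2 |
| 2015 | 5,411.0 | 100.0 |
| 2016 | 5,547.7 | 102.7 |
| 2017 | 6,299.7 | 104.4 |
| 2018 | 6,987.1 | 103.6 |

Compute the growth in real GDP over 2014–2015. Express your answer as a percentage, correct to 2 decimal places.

0.74%

Real GDP 2014 = 5328.5/0.992 = 5371.47.
Real GDP 2015 = 5411.0/1.000 = 5411.00.
Change = 5411.00/5371.47 − 1 = 0.0074.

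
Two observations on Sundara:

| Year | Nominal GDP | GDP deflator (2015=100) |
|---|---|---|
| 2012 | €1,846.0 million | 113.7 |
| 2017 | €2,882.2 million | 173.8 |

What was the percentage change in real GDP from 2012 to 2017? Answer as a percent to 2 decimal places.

2.14%

Real GDP 2012 = 1846.0 / 1.137 = 1623.57.
Real GDP 2017 = 2882.2 / 1.738 = 1658.34.
Real growth = 1658.34 / 1623.57 − 1 = 0.0214.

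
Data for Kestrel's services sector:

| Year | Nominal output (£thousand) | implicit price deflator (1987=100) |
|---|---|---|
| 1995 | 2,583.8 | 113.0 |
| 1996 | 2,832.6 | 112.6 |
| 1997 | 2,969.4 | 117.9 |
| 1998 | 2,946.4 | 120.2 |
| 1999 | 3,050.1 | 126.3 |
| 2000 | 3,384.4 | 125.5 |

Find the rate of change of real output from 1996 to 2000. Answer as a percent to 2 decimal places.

7.20%

Real output 1996 = 2832.6/1.126 = 2515.63.
Real output 2000 = 3384.4/1.255 = 2696.73.
Change = 2696.73/2515.63 − 1 = 0.0720.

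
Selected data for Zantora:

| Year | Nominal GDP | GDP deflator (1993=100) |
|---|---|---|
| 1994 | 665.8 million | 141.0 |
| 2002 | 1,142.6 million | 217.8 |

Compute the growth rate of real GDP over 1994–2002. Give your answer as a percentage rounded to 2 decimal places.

Real GDP 1994 = 665.8 / 1.410 = 472.20.
Real GDP 2002 = 1142.6 / 2.178 = 524.61.
Real growth = 524.61 / 472.20 − 1 = 0.1110.

11.10%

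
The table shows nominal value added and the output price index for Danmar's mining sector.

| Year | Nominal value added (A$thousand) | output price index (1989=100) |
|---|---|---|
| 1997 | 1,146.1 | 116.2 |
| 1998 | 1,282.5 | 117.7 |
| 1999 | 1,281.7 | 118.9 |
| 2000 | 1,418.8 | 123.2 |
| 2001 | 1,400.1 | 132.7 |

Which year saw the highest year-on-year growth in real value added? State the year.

1998

1998: real = 1282.5/1.177 = 1089.63; growth vs 1997 (986.32) = 10.47%.
1999: real = 1281.7/1.189 = 1077.96; growth vs 1998 (1089.63) = -1.07%.
2000: real = 1418.8/1.232 = 1151.62; growth vs 1999 (1077.96) = 6.83%.
2001: real = 1400.1/1.327 = 1055.09; growth vs 2000 (1151.62) = -8.38%.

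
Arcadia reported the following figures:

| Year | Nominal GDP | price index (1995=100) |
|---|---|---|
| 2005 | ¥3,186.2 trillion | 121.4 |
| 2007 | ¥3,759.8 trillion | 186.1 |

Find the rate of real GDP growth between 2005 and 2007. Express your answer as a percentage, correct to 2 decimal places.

Deflate each year: 2005 → 3186.2/1.214 = 2624.55; 2007 → 3759.8/1.861 = 2020.31.
So real GDP changed by 2020.31/2624.55 − 1 = -0.2302, i.e. -23.02%.

-23.02%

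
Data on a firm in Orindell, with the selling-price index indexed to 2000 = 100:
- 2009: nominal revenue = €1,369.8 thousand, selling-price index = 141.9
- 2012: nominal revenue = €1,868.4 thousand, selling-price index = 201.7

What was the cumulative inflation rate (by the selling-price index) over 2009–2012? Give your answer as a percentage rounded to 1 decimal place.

Price-level change = 201.7 / 141.9 − 1 = 0.4214.

42.1%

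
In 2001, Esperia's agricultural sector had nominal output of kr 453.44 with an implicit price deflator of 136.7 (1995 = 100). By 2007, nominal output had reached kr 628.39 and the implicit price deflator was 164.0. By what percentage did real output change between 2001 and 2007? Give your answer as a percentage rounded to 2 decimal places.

Real output 2001 = 453.44 / 1.367 = 331.70.
Real output 2007 = 628.39 / 1.640 = 383.16.
Real growth = 383.16 / 331.70 − 1 = 0.1551.

15.51%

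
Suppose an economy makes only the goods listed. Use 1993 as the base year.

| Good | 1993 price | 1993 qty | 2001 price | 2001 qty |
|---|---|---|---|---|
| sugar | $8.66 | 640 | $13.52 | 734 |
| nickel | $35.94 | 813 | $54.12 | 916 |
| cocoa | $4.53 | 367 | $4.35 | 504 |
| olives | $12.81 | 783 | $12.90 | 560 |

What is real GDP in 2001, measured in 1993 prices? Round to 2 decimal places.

Real GDP 2001 = Σ (p_1993 × q_2001) = 8.66·734 + 35.94·916 + 4.53·504 + 12.81·560 = 48734.20.

$48734.20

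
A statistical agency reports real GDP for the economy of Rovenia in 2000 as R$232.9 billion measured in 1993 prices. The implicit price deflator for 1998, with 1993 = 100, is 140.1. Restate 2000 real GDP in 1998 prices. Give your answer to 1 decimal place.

R$326.3 billion

Real GDP in 1998 prices = Real GDP in 1993 prices × (P_1998/P_1993) = 232.9 × 1.401 = 326.29.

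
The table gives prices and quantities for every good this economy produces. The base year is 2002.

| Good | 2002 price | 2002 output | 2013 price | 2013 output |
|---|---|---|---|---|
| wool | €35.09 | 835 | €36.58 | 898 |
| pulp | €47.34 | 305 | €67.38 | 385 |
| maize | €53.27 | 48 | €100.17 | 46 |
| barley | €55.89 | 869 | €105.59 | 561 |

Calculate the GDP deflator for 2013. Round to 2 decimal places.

146.79

Nominal GDP 2013 = 36.58·898 + 67.38·385 + 100.17·46 + 105.59·561 = 122633.95.
Real GDP 2013 (at 2002 prices) = 35.09·898 + 47.34·385 + 53.27·46 + 55.89·561 = 83541.43.
Deflator = Nominal/Real × 100 = 122633.95/83541.43 × 100 = 146.794.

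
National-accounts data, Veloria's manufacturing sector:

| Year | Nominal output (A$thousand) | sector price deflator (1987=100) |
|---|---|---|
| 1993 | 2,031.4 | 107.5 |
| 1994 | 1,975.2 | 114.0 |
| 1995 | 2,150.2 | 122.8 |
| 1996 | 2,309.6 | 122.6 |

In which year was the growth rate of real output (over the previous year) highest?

1994: real = 1975.2/1.140 = 1732.63; growth vs 1993 (1889.67) = -8.31%.
1995: real = 2150.2/1.228 = 1750.98; growth vs 1994 (1732.63) = 1.06%.
1996: real = 2309.6/1.226 = 1883.85; growth vs 1995 (1750.98) = 7.59%.

1996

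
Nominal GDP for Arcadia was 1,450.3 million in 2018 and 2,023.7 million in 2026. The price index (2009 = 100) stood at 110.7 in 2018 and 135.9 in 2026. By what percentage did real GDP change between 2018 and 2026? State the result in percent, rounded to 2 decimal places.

13.66%

Real GDP 2018 = 1450.3 / 1.107 = 1310.12.
Real GDP 2026 = 2023.7 / 1.359 = 1489.11.
Real growth = 1489.11 / 1310.12 − 1 = 0.1366.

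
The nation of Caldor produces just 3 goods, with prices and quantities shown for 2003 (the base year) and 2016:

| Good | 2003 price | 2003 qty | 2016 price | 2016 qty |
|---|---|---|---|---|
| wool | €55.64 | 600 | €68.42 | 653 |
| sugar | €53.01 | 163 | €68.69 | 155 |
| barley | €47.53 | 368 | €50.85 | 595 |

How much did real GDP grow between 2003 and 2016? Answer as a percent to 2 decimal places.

22.37%

Real GDP 2003 = Nominal GDP 2003 = 55.64·600 + 53.01·163 + 47.53·368 = 59515.67.
Real GDP 2016 (at 2003 prices) = 55.64·653 + 53.01·155 + 47.53·595 = 72829.82.
Real growth = 72829.82/59515.67 − 1 = 0.2237.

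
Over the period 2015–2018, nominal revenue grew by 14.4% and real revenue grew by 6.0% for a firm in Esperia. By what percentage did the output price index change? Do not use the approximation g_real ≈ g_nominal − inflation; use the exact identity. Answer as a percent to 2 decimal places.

7.92%

(1 + g_nom) = (1 + g_real)(1 + π), so π = 1.1440 / 1.0600 − 1 = 0.07925.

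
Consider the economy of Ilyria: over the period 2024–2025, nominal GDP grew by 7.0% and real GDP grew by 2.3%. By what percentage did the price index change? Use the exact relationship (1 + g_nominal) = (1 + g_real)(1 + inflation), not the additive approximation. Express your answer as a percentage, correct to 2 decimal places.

4.59%

(1 + g_nom) = (1 + g_real)(1 + π), so π = 1.0700 / 1.0230 − 1 = 0.04594.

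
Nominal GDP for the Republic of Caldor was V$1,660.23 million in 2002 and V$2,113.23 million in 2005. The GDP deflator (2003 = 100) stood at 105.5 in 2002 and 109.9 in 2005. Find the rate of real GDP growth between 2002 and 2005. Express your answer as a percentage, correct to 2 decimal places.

22.19%

Real GDP 2002 = 1660.23 / 1.055 = 1573.68.
Real GDP 2005 = 2113.23 / 1.099 = 1922.87.
Real growth = 1922.87 / 1573.68 − 1 = 0.2219.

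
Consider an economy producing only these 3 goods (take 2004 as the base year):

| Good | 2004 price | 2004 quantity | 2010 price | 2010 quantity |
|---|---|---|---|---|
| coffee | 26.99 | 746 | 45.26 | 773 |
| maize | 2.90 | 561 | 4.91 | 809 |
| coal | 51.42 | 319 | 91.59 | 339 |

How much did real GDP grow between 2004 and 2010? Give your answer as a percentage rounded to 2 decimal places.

6.49%

Real GDP 2004 = Nominal GDP 2004 = 26.99·746 + 2.90·561 + 51.42·319 = 38164.42.
Real GDP 2010 (at 2004 prices) = 26.99·773 + 2.90·809 + 51.42·339 = 40640.75.
Real growth = 40640.75/38164.42 − 1 = 0.0649.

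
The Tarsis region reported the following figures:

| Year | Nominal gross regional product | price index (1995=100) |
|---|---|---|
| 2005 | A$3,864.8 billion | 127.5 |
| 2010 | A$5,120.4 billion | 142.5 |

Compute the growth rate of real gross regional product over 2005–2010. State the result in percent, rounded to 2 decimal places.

18.54%

Real gross regional product 2005 = 3864.8 / 1.275 = 3031.22.
Real gross regional product 2010 = 5120.4 / 1.425 = 3593.26.
Real growth = 3593.26 / 3031.22 − 1 = 0.1854.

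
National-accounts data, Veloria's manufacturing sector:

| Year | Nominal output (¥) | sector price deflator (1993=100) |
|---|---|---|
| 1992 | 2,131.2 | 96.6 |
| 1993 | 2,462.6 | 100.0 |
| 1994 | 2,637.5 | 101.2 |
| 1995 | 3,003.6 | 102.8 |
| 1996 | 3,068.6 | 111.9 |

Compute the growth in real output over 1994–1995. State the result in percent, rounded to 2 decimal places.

Real output 1994 = 2637.5/1.012 = 2606.23.
Real output 1995 = 3003.6/1.028 = 2921.79.
Change = 2921.79/2606.23 − 1 = 0.1211.

12.11%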